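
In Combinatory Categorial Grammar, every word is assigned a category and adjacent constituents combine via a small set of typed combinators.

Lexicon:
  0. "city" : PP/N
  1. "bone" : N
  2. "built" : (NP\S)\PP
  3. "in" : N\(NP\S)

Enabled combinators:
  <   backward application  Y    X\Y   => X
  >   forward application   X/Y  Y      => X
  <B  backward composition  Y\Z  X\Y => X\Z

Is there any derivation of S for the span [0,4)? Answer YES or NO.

NO

PP/N N (NP\S)\PP N\(NP\S)
CKY chart[0,4] = {N}; S ∉ chart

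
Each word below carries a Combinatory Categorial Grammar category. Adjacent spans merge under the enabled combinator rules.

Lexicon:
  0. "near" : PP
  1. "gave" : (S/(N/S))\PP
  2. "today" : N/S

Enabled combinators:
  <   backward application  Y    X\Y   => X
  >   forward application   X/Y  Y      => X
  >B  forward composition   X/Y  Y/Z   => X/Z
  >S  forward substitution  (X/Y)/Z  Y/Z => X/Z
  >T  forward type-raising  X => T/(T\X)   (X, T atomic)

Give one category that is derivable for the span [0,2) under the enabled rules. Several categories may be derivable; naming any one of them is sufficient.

[0,3] S   >
  [0,2] S/(N/S)   <
    [0,1] "near" : PP
    [1,2] "gave" : (S/(N/S))\PP
  [2,3] "today" : N/S

S/(N/S)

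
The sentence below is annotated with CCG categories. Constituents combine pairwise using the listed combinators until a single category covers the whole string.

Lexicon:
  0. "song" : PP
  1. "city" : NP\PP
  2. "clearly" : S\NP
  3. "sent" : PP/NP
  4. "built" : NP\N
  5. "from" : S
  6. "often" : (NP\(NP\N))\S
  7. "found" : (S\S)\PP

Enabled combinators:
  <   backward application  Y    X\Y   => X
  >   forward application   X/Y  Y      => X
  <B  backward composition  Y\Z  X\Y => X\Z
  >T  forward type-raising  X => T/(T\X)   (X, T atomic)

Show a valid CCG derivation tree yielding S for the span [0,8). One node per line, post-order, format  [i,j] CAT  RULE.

[0,8] S   <
  [0,2] NP   <
    [0,1] "song" : PP
    [1,2] "city" : NP\PP
  [2,8] S\NP   <B
    [2,3] "clearly" : S\NP
    [3,8] S\S   <
      [3,7] PP   >
        [3,4] "sent" : PP/NP
        [4,7] NP   <
          [4,5] "built" : NP\N
          [5,7] NP\(NP\N)   <
            [5,6] "from" : S
            [6,7] "often" : (NP\(NP\N))\S
      [7,8] "found" : (S\S)\PP

[0,1] PP  lex  "song"
[1,2] NP\PP  lex  "city"
[0,2] NP  <  k=1
[2,3] S\NP  lex  "clearly"
[3,4] PP/NP  lex  "sent"
[4,5] NP\N  lex  "built"
[5,6] S  lex  "from"
[6,7] (NP\(NP\N))\S  lex  "often"
[5,7] NP\(NP\N)  <  k=6
[4,7] NP  <  k=5
[3,7] PP  >  k=4
[7,8] (S\S)\PP  lex  "found"
[3,8] S\S  <  k=7
[2,8] S\NP  <B  k=3
[0,8] S  <  k=2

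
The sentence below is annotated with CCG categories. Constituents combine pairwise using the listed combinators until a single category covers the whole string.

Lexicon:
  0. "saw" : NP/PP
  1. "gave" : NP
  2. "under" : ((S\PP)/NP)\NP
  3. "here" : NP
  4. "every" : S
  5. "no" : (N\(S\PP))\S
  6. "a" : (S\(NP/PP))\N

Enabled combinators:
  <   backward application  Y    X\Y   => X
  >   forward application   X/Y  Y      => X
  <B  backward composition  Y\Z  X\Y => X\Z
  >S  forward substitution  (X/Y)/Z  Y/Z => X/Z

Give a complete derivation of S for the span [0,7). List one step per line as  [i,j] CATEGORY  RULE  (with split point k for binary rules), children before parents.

[0,1] NP/PP  lex  "saw"
[1,2] NP  lex  "gave"
[2,3] ((S\PP)/NP)\NP  lex  "under"
[1,3] (S\PP)/NP  <  k=2
[3,4] NP  lex  "here"
[1,4] S\PP  >  k=3
[4,5] S  lex  "every"
[5,6] (N\(S\PP))\S  lex  "no"
[4,6] N\(S\PP)  <  k=5
[1,6] N  <  k=4
[6,7] (S\(NP/PP))\N  lex  "a"
[1,7] S\(NP/PP)  <  k=6
[0,7] S  <  k=1

[0,7] S   <
  [0,1] "saw" : NP/PP
  [1,7] S\(NP/PP)   <
    [1,6] N   <
      [1,4] S\PP   >
        [1,3] (S\PP)/NP   <
          [1,2] "gave" : NP
          [2,3] "under" : ((S\PP)/NP)\NP
        [3,4] "here" : NP
      [4,6] N\(S\PP)   <
        [4,5] "every" : S
        [5,6] "no" : (N\(S\PP))\S
    [6,7] "a" : (S\(NP/PP))\N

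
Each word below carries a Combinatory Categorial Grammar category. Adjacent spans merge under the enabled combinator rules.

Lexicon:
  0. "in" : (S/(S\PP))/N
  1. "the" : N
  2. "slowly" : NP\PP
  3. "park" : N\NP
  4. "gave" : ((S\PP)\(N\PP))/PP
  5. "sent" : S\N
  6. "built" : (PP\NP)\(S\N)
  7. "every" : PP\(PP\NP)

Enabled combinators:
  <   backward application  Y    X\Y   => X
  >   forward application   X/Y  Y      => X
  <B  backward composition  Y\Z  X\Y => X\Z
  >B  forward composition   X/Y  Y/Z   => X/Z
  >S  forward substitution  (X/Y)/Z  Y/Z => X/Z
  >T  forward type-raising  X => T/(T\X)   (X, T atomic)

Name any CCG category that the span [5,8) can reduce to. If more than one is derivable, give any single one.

[0,8] S   >
  [0,2] S/(S\PP)   >
    [0,1] "in" : (S/(S\PP))/N
    [1,2] "the" : N
  [2,8] S\PP   <
    [2,4] N\PP   <B
      [2,3] "slowly" : NP\PP
      [3,4] "park" : N\NP
    [4,8] (S\PP)\(N\PP)   >
      [4,5] "gave" : ((S\PP)\(N\PP))/PP
      [5,8] PP   <
        [5,7] PP\NP   <
          [5,6] "sent" : S\N
          [6,7] "built" : (PP\NP)\(S\N)
        [7,8] "every" : PP\(PP\NP)

PP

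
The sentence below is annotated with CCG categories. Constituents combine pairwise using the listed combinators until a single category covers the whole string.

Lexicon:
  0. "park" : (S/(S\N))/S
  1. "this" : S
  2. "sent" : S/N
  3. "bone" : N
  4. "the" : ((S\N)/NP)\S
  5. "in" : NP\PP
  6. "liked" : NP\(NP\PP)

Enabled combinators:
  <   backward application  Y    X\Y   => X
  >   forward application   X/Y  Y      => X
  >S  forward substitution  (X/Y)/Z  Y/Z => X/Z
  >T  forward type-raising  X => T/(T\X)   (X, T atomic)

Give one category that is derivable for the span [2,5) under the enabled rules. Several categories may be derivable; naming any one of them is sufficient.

[0,7] S   >
  [0,2] S/(S\N)   >
    [0,1] "park" : (S/(S\N))/S
    [1,2] "this" : S
  [2,7] S\N   >
    [2,5] (S\N)/NP   <
      [2,4] S   >
        [2,3] "sent" : S/N
        [3,4] "bone" : N
      [4,5] "the" : ((S\N)/NP)\S
    [5,7] NP   <
      [5,6] "in" : NP\PP
      [6,7] "liked" : NP\(NP\PP)

(S\N)/NP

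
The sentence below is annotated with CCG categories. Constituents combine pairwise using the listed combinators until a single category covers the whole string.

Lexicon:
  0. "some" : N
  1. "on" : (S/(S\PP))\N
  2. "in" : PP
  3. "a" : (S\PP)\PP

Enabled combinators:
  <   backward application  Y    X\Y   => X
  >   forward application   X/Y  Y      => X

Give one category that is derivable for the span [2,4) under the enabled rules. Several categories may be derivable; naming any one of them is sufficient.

S\PP

[0,4] S   >
  [0,2] S/(S\PP)   <
    [0,1] "some" : N
    [1,2] "on" : (S/(S\PP))\N
  [2,4] S\PP   <
    [2,3] "in" : PP
    [3,4] "a" : (S\PP)\PP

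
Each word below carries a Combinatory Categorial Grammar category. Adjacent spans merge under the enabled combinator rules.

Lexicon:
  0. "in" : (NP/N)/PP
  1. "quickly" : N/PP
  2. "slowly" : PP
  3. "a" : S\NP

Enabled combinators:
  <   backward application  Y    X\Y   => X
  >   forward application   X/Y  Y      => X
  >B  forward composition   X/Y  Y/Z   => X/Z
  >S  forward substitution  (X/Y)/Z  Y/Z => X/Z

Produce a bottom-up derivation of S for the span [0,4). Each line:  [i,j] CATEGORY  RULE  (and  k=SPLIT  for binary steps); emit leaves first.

[0,4] S   <
  [0,3] NP   >
    [0,2] NP/PP   >S
      [0,1] "in" : (NP/N)/PP
      [1,2] "quickly" : N/PP
    [2,3] "slowly" : PP
  [3,4] "a" : S\NP

[0,1] (NP/N)/PP  lex  "in"
[1,2] N/PP  lex  "quickly"
[0,2] NP/PP  >S  k=1
[2,3] PP  lex  "slowly"
[0,3] NP  >  k=2
[3,4] S\NP  lex  "a"
[0,4] S  <  k=3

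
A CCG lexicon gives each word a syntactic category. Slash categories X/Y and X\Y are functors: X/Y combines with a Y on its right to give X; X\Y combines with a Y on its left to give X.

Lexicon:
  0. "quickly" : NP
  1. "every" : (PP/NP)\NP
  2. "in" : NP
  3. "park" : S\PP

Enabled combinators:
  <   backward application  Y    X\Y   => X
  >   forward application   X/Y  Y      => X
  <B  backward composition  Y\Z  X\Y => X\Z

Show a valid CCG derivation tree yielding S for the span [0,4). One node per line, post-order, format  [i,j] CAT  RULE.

[0,1] NP  lex  "quickly"
[1,2] (PP/NP)\NP  lex  "every"
[0,2] PP/NP  <  k=1
[2,3] NP  lex  "in"
[0,3] PP  >  k=2
[3,4] S\PP  lex  "park"
[0,4] S  <  k=3

[0,4] S   <
  [0,3] PP   >
    [0,2] PP/NP   <
      [0,1] "quickly" : NP
      [1,2] "every" : (PP/NP)\NP
    [2,3] "in" : NP
  [3,4] "park" : S\PP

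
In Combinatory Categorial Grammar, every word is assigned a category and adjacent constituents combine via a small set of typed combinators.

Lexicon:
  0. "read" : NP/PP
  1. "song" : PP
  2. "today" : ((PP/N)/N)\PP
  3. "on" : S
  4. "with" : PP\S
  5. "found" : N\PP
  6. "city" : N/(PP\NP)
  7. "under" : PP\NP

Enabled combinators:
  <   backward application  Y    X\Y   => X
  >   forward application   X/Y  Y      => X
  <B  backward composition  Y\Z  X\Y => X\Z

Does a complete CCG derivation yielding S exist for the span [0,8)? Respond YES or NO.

NO

NP/PP PP ((PP/N)/N)\PP S PP\S N\PP N/(PP\NP) PP\NP
CKY chart[0,8] = {NP}; S ∉ chart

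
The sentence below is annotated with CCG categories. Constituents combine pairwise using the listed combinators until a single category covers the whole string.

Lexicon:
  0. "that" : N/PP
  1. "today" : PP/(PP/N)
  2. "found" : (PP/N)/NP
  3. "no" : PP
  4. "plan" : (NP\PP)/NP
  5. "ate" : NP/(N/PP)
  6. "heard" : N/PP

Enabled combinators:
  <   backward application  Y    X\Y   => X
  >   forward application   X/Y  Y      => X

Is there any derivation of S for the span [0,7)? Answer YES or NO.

N/PP PP/(PP/N) (PP/N)/NP PP (NP\PP)/NP NP/(N/PP) N/PP
CKY chart[0,7] = {N}; S ∉ chart

NO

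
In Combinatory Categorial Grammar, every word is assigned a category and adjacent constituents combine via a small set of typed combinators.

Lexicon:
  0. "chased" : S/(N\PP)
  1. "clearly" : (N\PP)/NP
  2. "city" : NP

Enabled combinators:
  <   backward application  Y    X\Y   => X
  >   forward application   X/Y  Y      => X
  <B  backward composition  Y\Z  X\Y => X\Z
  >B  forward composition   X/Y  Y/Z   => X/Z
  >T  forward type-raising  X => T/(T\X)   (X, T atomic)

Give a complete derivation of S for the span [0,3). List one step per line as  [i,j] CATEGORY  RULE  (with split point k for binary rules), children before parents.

[0,3] S   >
  [0,2] S/NP   >B
    [0,1] "chased" : S/(N\PP)
    [1,2] "clearly" : (N\PP)/NP
  [2,3] "city" : NP

[0,1] S/(N\PP)  lex  "chased"
[1,2] (N\PP)/NP  lex  "clearly"
[0,2] S/NP  >B  k=1
[2,3] NP  lex  "city"
[0,3] S  >  k=2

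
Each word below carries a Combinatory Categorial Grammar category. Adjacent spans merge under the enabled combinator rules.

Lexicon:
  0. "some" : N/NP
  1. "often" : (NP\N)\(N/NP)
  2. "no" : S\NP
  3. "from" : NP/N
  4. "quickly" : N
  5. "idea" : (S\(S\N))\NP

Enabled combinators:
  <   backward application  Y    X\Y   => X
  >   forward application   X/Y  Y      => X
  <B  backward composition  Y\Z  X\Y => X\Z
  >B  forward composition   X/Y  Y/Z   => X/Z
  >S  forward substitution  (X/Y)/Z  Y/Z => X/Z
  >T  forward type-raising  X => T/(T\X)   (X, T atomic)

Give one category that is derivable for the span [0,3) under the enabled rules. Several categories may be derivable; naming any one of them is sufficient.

[0,6] S   <
  [0,3] S\N   <B
    [0,2] NP\N   <
      [0,1] "some" : N/NP
      [1,2] "often" : (NP\N)\(N/NP)
    [2,3] "no" : S\NP
  [3,6] S\(S\N)   <
    [3,5] NP   >
      [3,4] "from" : NP/N
      [4,5] "quickly" : N
    [5,6] "idea" : (S\(S\N))\NP

S\N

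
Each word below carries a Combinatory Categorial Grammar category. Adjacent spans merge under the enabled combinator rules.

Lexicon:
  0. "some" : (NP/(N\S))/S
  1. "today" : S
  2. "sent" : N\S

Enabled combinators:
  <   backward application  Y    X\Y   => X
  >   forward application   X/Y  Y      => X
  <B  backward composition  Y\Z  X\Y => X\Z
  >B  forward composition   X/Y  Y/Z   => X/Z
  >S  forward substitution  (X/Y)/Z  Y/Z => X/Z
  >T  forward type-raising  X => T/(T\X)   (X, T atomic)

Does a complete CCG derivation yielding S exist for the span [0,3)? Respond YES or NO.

NO

(NP/(N\S))/S S N\S
CKY chart[0,3] = {(NP/(N\S))/(S\N), N/(N\NP), NP, NP/(NP\NP), PP/(PP\NP), S/(S\NP)}; S ∉ chart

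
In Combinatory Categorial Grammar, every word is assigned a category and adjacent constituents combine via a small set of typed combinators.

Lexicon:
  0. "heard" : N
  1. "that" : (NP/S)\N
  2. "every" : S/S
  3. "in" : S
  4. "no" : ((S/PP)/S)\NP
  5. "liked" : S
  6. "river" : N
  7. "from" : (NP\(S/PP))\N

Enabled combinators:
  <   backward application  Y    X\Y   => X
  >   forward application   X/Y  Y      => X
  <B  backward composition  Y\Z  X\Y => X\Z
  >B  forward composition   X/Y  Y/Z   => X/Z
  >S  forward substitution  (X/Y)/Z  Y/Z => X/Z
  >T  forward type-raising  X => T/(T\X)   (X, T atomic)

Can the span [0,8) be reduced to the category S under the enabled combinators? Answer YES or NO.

N (NP/S)\N S/S S ((S/PP)/S)\NP S N (NP\(S/PP))\N
CKY chart[0,8] = {N/(N\NP), NP, NP/(NP\NP), PP/(PP\NP), S/(S\NP)}; S ∉ chart

NO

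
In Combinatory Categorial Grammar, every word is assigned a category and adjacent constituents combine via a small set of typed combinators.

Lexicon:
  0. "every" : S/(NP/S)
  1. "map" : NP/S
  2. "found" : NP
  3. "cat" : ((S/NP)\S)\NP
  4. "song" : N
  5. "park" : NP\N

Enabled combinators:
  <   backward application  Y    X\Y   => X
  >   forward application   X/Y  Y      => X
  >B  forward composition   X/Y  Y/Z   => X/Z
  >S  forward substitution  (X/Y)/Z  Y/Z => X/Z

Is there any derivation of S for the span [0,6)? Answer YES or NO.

[0,6] S   >
  [0,4] S/NP   <
    [0,2] S   >
      [0,1] "every" : S/(NP/S)
      [1,2] "map" : NP/S
    [2,4] (S/NP)\S   <
      [2,3] "found" : NP
      [3,4] "cat" : ((S/NP)\S)\NP
  [4,6] NP   <
    [4,5] "song" : N
    [5,6] "park" : NP\N

YES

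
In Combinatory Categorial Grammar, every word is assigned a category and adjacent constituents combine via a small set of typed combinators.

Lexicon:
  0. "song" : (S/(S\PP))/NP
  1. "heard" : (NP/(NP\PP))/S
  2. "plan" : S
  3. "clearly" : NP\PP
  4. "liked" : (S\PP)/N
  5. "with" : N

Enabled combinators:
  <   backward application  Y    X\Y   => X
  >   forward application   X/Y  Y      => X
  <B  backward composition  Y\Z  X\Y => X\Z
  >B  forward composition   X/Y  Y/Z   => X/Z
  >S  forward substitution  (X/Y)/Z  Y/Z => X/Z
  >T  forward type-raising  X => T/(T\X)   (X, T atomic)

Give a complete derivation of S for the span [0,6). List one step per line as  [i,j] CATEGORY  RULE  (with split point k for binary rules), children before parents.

[0,1] (S/(S\PP))/NP  lex  "song"
[1,2] (NP/(NP\PP))/S  lex  "heard"
[2,3] S  lex  "plan"
[1,3] NP/(NP\PP)  >  k=2
[3,4] NP\PP  lex  "clearly"
[1,4] NP  >  k=3
[0,4] S/(S\PP)  >  k=1
[4,5] (S\PP)/N  lex  "liked"
[5,6] N  lex  "with"
[4,6] S\PP  >  k=5
[0,6] S  >  k=4

[0,6] S   >
  [0,4] S/(S\PP)   >
    [0,1] "song" : (S/(S\PP))/NP
    [1,4] NP   >
      [1,3] NP/(NP\PP)   >
        [1,2] "heard" : (NP/(NP\PP))/S
        [2,3] "plan" : S
      [3,4] "clearly" : NP\PP
  [4,6] S\PP   >
    [4,5] "liked" : (S\PP)/N
    [5,6] "with" : N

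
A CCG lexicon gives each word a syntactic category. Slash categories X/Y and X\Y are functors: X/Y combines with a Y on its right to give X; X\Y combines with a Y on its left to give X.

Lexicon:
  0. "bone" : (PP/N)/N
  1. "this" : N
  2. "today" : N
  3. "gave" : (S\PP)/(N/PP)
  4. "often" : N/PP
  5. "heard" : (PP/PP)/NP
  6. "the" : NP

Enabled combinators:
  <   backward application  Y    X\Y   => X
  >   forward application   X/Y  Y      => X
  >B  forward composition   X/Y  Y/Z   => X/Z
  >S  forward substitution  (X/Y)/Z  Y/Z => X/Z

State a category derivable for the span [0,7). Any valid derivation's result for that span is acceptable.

S

[0,7] S   <
  [0,3] PP   >
    [0,2] PP/N   >
      [0,1] "bone" : (PP/N)/N
      [1,2] "this" : N
    [2,3] "today" : N
  [3,7] S\PP   >
    [3,4] "gave" : (S\PP)/(N/PP)
    [4,7] N/PP   >B
      [4,5] "often" : N/PP
      [5,7] PP/PP   >
        [5,6] "heard" : (PP/PP)/NP
        [6,7] "the" : NP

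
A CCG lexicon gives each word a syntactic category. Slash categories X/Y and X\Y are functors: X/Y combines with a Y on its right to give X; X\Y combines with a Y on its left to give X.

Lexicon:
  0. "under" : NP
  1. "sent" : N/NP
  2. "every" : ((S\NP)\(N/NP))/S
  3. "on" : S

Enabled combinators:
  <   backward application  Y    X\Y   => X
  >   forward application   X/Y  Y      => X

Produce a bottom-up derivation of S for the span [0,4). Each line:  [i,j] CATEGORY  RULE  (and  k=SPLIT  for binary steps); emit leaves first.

[0,4] S   <
  [0,1] "under" : NP
  [1,4] S\NP   <
    [1,2] "sent" : N/NP
    [2,4] (S\NP)\(N/NP)   >
      [2,3] "every" : ((S\NP)\(N/NP))/S
      [3,4] "on" : S

[0,1] NP  lex  "under"
[1,2] N/NP  lex  "sent"
[2,3] ((S\NP)\(N/NP))/S  lex  "every"
[3,4] S  lex  "on"
[2,4] (S\NP)\(N/NP)  >  k=3
[1,4] S\NP  <  k=2
[0,4] S  <  k=1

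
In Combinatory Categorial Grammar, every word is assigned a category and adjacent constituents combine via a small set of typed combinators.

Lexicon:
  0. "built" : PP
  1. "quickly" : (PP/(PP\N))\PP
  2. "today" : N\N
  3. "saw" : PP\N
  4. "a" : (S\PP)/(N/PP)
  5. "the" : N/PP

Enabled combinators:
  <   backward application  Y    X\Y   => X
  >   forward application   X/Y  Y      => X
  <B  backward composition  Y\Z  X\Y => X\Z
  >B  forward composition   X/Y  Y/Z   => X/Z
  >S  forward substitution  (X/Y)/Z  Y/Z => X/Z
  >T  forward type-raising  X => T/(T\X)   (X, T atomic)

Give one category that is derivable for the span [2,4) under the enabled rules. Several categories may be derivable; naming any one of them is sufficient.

[0,6] S   <
  [0,4] PP   >
    [0,2] PP/(PP\N)   <
      [0,1] "built" : PP
      [1,2] "quickly" : (PP/(PP\N))\PP
    [2,4] PP\N   <B
      [2,3] "today" : N\N
      [3,4] "saw" : PP\N
  [4,6] S\PP   >
    [4,5] "a" : (S\PP)/(N/PP)
    [5,6] "the" : N/PP

PP\N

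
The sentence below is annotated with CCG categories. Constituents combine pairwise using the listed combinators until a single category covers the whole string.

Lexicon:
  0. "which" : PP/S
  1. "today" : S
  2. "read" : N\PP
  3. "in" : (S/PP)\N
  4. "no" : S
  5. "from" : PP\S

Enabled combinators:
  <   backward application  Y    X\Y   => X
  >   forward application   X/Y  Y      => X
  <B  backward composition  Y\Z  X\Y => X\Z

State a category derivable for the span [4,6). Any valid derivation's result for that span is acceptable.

[0,6] S   >
  [0,4] S/PP   <
    [0,3] N   <
      [0,2] PP   >
        [0,1] "which" : PP/S
        [1,2] "today" : S
      [2,3] "read" : N\PP
    [3,4] "in" : (S/PP)\N
  [4,6] PP   <
    [4,5] "no" : S
    [5,6] "from" : PP\S

PP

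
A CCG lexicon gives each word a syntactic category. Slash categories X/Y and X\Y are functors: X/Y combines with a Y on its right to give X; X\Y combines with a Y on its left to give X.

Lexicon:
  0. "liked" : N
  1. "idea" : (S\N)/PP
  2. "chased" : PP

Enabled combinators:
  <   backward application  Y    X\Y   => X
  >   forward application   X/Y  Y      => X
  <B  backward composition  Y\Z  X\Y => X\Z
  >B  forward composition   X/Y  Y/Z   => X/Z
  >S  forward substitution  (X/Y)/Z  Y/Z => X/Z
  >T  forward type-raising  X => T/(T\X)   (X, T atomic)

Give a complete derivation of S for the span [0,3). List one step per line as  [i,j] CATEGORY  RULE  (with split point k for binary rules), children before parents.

[0,3] S   <
  [0,1] "liked" : N
  [1,3] S\N   >
    [1,2] "idea" : (S\N)/PP
    [2,3] "chased" : PP

[0,1] N  lex  "liked"
[1,2] (S\N)/PP  lex  "idea"
[2,3] PP  lex  "chased"
[1,3] S\N  >  k=2
[0,3] S  <  k=1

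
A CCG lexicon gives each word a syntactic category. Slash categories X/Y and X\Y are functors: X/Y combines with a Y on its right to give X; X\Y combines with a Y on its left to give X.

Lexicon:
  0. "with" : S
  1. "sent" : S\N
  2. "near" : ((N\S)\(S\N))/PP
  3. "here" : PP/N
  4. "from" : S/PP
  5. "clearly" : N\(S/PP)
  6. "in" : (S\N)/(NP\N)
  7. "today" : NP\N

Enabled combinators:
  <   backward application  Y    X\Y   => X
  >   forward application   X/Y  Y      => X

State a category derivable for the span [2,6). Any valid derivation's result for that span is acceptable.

[0,8] S   <
  [0,6] N   <
    [0,1] "with" : S
    [1,6] N\S   <
      [1,2] "sent" : S\N
      [2,6] (N\S)\(S\N)   >
        [2,3] "near" : ((N\S)\(S\N))/PP
        [3,6] PP   >
          [3,4] "here" : PP/N
          [4,6] N   <
            [4,5] "from" : S/PP
            [5,6] "clearly" : N\(S/PP)
  [6,8] S\N   >
    [6,7] "in" : (S\N)/(NP\N)
    [7,8] "today" : NP\N

(N\S)\(S\N)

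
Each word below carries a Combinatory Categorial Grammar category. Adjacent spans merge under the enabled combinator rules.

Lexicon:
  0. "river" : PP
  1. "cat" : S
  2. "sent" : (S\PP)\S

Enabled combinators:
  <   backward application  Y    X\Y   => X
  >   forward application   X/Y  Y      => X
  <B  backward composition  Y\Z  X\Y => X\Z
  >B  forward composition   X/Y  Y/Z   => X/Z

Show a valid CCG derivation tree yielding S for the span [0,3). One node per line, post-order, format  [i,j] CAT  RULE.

[0,1] PP  lex  "river"
[1,2] S  lex  "cat"
[2,3] (S\PP)\S  lex  "sent"
[1,3] S\PP  <  k=2
[0,3] S  <  k=1

[0,3] S   <
  [0,1] "river" : PP
  [1,3] S\PP   <
    [1,2] "cat" : S
    [2,3] "sent" : (S\PP)\S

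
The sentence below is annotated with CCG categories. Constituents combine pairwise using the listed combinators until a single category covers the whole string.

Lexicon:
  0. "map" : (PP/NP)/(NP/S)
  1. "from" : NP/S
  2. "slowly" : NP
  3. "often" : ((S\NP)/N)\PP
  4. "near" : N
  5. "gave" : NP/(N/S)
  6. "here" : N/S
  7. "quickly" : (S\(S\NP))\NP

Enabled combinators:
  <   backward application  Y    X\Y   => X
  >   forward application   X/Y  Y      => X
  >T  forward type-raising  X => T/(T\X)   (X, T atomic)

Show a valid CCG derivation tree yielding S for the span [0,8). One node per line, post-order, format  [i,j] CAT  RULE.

[0,1] (PP/NP)/(NP/S)  lex  "map"
[1,2] NP/S  lex  "from"
[0,2] PP/NP  >  k=1
[2,3] NP  lex  "slowly"
[0,3] PP  >  k=2
[3,4] ((S\NP)/N)\PP  lex  "often"
[0,4] (S\NP)/N  <  k=3
[4,5] N  lex  "near"
[0,5] S\NP  >  k=4
[5,6] NP/(N/S)  lex  "gave"
[6,7] N/S  lex  "here"
[5,7] NP  >  k=6
[7,8] (S\(S\NP))\NP  lex  "quickly"
[5,8] S\(S\NP)  <  k=7
[0,8] S  <  k=5

[0,8] S   <
  [0,5] S\NP   >
    [0,4] (S\NP)/N   <
      [0,3] PP   >
        [0,2] PP/NP   >
          [0,1] "map" : (PP/NP)/(NP/S)
          [1,2] "from" : NP/S
        [2,3] "slowly" : NP
      [3,4] "often" : ((S\NP)/N)\PP
    [4,5] "near" : N
  [5,8] S\(S\NP)   <
    [5,7] NP   >
      [5,6] "gave" : NP/(N/S)
      [6,7] "here" : N/S
    [7,8] "quickly" : (S\(S\NP))\NP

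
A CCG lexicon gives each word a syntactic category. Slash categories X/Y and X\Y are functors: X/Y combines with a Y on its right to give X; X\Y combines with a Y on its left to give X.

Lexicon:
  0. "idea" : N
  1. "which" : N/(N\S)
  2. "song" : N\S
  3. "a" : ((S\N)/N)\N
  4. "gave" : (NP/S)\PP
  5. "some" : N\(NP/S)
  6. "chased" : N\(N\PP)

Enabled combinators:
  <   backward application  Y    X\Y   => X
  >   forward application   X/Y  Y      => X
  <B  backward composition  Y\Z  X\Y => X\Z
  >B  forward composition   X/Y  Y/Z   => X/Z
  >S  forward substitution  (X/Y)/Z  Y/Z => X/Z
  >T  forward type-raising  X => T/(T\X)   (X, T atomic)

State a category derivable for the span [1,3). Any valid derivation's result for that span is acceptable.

N

[0,7] S   >
  [0,1] S/(S\N)   >T
    [0,1] "idea" : N
  [1,7] S\N   >
    [1,4] (S\N)/N   <
      [1,3] N   >
        [1,2] "which" : N/(N\S)
        [2,3] "song" : N\S
      [3,4] "a" : ((S\N)/N)\N
    [4,7] N   <
      [4,6] N\PP   <B
        [4,5] "gave" : (NP/S)\PP
        [5,6] "some" : N\(NP/S)
      [6,7] "chased" : N\(N\PP)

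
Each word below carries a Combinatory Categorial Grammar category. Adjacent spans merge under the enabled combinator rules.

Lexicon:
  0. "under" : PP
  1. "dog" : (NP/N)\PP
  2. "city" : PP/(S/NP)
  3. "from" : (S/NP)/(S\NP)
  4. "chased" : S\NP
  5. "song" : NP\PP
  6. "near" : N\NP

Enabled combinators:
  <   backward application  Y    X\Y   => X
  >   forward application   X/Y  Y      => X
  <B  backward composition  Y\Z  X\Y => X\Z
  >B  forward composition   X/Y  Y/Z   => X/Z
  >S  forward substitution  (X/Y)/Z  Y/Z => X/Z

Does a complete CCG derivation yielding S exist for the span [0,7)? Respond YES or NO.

NO

PP (NP/N)\PP PP/(S/NP) (S/NP)/(S\NP) S\NP NP\PP N\NP
CKY chart[0,7] = {NP}; S ∉ chart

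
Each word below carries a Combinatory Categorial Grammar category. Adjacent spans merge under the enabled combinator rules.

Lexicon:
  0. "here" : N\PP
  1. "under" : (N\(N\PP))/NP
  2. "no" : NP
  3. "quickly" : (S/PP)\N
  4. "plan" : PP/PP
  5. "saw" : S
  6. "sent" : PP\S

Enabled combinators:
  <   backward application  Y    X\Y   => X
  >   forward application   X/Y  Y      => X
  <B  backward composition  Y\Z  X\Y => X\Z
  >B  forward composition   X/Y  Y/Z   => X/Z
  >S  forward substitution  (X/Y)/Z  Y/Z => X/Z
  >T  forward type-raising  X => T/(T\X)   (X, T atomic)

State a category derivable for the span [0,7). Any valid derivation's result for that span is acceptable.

[0,7] S   >
  [0,5] S/PP   >B
    [0,4] S/PP   <
      [0,3] N   <
        [0,1] "here" : N\PP
        [1,3] N\(N\PP)   >
          [1,2] "under" : (N\(N\PP))/NP
          [2,3] "no" : NP
      [3,4] "quickly" : (S/PP)\N
    [4,5] "plan" : PP/PP
  [5,7] PP   >
    [5,6] PP/(PP\S)   >T
      [5,6] "saw" : S
    [6,7] "sent" : PP\S

S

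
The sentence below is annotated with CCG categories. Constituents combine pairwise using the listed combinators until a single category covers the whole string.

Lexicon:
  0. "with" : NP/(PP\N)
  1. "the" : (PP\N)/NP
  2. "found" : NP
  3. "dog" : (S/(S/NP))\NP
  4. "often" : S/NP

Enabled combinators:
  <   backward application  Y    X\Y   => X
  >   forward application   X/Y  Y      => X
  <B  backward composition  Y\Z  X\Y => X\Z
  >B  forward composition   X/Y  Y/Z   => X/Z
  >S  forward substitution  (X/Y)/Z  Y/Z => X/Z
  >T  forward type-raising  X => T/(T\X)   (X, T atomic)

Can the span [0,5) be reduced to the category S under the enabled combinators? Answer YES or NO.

YES

[0,5] S   >
  [0,4] S/(S/NP)   <
    [0,3] NP   >
      [0,1] "with" : NP/(PP\N)
      [1,3] PP\N   >
        [1,2] "the" : (PP\N)/NP
        [2,3] "found" : NP
    [3,4] "dog" : (S/(S/NP))\NP
  [4,5] "often" : S/NP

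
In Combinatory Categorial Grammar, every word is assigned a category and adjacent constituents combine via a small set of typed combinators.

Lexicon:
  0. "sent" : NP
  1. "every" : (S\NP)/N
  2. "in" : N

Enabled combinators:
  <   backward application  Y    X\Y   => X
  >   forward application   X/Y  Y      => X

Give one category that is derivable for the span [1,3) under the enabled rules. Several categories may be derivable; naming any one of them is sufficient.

S\NP

[0,3] S   <
  [0,1] "sent" : NP
  [1,3] S\NP   >
    [1,2] "every" : (S\NP)/N
    [2,3] "in" : N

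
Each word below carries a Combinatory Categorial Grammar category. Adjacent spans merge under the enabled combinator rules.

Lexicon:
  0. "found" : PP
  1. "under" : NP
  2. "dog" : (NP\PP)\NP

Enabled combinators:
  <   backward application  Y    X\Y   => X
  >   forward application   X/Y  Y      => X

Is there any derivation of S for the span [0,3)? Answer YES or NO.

NO

PP NP (NP\PP)\NP
CKY chart[0,3] = {NP}; S ∉ chart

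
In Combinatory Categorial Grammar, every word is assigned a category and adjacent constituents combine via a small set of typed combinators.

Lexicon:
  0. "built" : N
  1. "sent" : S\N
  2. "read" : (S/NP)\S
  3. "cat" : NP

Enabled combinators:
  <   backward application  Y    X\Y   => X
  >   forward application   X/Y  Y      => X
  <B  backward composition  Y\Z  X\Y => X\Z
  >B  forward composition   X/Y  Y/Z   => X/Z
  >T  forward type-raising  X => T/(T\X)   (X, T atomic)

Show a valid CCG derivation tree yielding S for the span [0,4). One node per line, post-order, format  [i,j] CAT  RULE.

[0,4] S   >
  [0,3] S/NP   <
    [0,2] S   <
      [0,1] "built" : N
      [1,2] "sent" : S\N
    [2,3] "read" : (S/NP)\S
  [3,4] "cat" : NP

[0,1] N  lex  "built"
[1,2] S\N  lex  "sent"
[0,2] S  <  k=1
[2,3] (S/NP)\S  lex  "read"
[0,3] S/NP  <  k=2
[3,4] NP  lex  "cat"
[0,4] S  >  k=3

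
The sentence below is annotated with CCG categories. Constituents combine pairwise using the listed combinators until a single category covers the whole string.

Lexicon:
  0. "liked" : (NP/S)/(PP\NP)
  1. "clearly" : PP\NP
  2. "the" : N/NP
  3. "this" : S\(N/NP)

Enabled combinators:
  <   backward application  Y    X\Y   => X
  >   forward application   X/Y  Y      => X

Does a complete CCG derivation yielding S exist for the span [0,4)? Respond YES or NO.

(NP/S)/(PP\NP) PP\NP N/NP S\(N/NP)
CKY chart[0,4] = {NP}; S ∉ chart

NO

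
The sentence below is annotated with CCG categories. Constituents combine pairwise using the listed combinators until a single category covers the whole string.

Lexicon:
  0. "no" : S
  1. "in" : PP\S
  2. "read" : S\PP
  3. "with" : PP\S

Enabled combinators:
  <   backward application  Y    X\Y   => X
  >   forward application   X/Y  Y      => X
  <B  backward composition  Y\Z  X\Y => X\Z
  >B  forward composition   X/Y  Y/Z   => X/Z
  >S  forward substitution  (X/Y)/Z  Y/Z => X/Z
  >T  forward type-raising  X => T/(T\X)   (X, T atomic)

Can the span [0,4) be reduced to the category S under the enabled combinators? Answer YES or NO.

NO

S PP\S S\PP PP\S
CKY chart[0,4] = {N/(N\PP), NP/(NP\PP), PP, PP/(PP\PP), S/(S\PP)}; S ∉ chart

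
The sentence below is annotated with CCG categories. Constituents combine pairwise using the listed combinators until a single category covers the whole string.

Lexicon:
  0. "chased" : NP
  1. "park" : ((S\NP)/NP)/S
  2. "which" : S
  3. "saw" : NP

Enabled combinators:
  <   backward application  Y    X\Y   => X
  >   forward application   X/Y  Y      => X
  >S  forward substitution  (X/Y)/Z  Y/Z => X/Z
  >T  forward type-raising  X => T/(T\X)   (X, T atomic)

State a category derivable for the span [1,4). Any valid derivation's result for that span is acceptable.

S\NP

[0,4] S   >
  [0,1] S/(S\NP)   >T
    [0,1] "chased" : NP
  [1,4] S\NP   >
    [1,3] (S\NP)/NP   >
      [1,2] "park" : ((S\NP)/NP)/S
      [2,3] "which" : S
    [3,4] "saw" : NP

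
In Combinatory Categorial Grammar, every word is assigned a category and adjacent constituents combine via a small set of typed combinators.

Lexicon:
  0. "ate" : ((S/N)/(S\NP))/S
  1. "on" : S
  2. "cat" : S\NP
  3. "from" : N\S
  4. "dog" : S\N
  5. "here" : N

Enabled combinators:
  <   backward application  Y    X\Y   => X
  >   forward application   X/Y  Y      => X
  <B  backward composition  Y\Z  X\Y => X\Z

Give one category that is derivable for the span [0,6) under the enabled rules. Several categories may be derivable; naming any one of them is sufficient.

[0,6] S   >
  [0,5] S/N   >
    [0,2] (S/N)/(S\NP)   >
      [0,1] "ate" : ((S/N)/(S\NP))/S
      [1,2] "on" : S
    [2,5] S\NP   <B
      [2,4] N\NP   <B
        [2,3] "cat" : S\NP
        [3,4] "from" : N\S
      [4,5] "dog" : S\N
  [5,6] "here" : N

S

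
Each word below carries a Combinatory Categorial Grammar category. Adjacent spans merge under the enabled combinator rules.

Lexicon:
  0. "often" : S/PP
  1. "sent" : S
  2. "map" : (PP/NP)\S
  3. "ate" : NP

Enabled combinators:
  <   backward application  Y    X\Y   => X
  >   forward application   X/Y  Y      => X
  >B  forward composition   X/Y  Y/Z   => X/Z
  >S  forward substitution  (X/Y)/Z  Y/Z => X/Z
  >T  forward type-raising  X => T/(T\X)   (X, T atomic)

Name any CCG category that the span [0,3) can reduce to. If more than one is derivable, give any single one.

S/NP

[0,4] S   >
  [0,3] S/NP   >B
    [0,1] "often" : S/PP
    [1,3] PP/NP   <
      [1,2] "sent" : S
      [2,3] "map" : (PP/NP)\S
  [3,4] "ate" : NP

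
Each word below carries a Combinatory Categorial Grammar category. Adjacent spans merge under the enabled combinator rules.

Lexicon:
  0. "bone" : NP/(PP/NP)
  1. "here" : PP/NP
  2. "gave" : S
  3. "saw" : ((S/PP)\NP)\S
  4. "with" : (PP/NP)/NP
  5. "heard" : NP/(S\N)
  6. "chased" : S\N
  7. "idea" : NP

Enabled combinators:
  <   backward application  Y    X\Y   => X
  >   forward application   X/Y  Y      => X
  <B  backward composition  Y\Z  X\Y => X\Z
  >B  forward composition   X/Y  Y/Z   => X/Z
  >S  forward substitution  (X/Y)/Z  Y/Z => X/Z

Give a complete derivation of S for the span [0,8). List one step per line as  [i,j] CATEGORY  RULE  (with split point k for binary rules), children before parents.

[0,8] S   >
  [0,4] S/PP   <
    [0,2] NP   >
      [0,1] "bone" : NP/(PP/NP)
      [1,2] "here" : PP/NP
    [2,4] (S/PP)\NP   <
      [2,3] "gave" : S
      [3,4] "saw" : ((S/PP)\NP)\S
  [4,8] PP   >
    [4,7] PP/NP   >
      [4,5] "with" : (PP/NP)/NP
      [5,7] NP   >
        [5,6] "heard" : NP/(S\N)
        [6,7] "chased" : S\N
    [7,8] "idea" : NP

[0,1] NP/(PP/NP)  lex  "bone"
[1,2] PP/NP  lex  "here"
[0,2] NP  >  k=1
[2,3] S  lex  "gave"
[3,4] ((S/PP)\NP)\S  lex  "saw"
[2,4] (S/PP)\NP  <  k=3
[0,4] S/PP  <  k=2
[4,5] (PP/NP)/NP  lex  "with"
[5,6] NP/(S\N)  lex  "heard"
[6,7] S\N  lex  "chased"
[5,7] NP  >  k=6
[4,7] PP/NP  >  k=5
[7,8] NP  lex  "idea"
[4,8] PP  >  k=7
[0,8] S  >  k=4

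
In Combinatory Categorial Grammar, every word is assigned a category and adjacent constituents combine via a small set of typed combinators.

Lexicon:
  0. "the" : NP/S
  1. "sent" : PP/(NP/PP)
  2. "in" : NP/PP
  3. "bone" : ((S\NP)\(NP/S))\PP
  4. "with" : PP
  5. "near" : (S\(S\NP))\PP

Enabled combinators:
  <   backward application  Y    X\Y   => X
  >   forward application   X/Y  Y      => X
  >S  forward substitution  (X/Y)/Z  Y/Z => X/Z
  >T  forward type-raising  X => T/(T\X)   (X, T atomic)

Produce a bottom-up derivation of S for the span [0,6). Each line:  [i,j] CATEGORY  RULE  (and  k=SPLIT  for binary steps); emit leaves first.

[0,1] NP/S  lex  "the"
[1,2] PP/(NP/PP)  lex  "sent"
[2,3] NP/PP  lex  "in"
[1,3] PP  >  k=2
[3,4] ((S\NP)\(NP/S))\PP  lex  "bone"
[1,4] (S\NP)\(NP/S)  <  k=3
[0,4] S\NP  <  k=1
[4,5] PP  lex  "with"
[5,6] (S\(S\NP))\PP  lex  "near"
[4,6] S\(S\NP)  <  k=5
[0,6] S  <  k=4

[0,6] S   <
  [0,4] S\NP   <
    [0,1] "the" : NP/S
    [1,4] (S\NP)\(NP/S)   <
      [1,3] PP   >
        [1,2] "sent" : PP/(NP/PP)
        [2,3] "in" : NP/PP
      [3,4] "bone" : ((S\NP)\(NP/S))\PP
  [4,6] S\(S\NP)   <
    [4,5] "with" : PP
    [5,6] "near" : (S\(S\NP))\PP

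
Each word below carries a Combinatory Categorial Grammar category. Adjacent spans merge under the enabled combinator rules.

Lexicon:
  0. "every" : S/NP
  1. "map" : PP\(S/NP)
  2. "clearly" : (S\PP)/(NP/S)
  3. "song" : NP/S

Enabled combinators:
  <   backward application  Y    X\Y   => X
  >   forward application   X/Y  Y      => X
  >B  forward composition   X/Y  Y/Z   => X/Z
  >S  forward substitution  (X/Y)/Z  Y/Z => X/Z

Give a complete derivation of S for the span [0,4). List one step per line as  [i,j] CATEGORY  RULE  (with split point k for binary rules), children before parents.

[0,4] S   <
  [0,2] PP   <
    [0,1] "every" : S/NP
    [1,2] "map" : PP\(S/NP)
  [2,4] S\PP   >
    [2,3] "clearly" : (S\PP)/(NP/S)
    [3,4] "song" : NP/S

[0,1] S/NP  lex  "every"
[1,2] PP\(S/NP)  lex  "map"
[0,2] PP  <  k=1
[2,3] (S\PP)/(NP/S)  lex  "clearly"
[3,4] NP/S  lex  "song"
[2,4] S\PP  >  k=3
[0,4] S  <  k=2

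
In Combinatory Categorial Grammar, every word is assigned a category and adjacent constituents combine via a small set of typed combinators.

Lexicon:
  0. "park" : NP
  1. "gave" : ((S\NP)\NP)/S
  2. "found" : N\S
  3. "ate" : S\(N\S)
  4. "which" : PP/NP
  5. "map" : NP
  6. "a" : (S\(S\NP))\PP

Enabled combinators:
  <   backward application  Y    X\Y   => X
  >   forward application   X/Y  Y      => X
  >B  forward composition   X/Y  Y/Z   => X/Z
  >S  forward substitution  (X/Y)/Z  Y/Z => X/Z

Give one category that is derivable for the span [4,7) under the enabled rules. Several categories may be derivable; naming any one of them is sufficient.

[0,7] S   <
  [0,4] S\NP   <
    [0,1] "park" : NP
    [1,4] (S\NP)\NP   >
      [1,2] "gave" : ((S\NP)\NP)/S
      [2,4] S   <
        [2,3] "found" : N\S
        [3,4] "ate" : S\(N\S)
  [4,7] S\(S\NP)   <
    [4,6] PP   >
      [4,5] "which" : PP/NP
      [5,6] "map" : NP
    [6,7] "a" : (S\(S\NP))\PP

S\(S\NP)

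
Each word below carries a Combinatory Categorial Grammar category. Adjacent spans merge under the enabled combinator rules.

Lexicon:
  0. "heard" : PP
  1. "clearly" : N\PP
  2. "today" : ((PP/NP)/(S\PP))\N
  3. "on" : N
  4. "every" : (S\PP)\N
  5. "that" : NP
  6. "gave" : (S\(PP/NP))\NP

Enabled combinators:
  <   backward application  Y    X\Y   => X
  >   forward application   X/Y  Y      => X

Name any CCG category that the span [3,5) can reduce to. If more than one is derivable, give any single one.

[0,7] S   <
  [0,5] PP/NP   >
    [0,3] (PP/NP)/(S\PP)   <
      [0,2] N   <
        [0,1] "heard" : PP
        [1,2] "clearly" : N\PP
      [2,3] "today" : ((PP/NP)/(S\PP))\N
    [3,5] S\PP   <
      [3,4] "on" : N
      [4,5] "every" : (S\PP)\N
  [5,7] S\(PP/NP)   <
    [5,6] "that" : NP
    [6,7] "gave" : (S\(PP/NP))\NP

S\PP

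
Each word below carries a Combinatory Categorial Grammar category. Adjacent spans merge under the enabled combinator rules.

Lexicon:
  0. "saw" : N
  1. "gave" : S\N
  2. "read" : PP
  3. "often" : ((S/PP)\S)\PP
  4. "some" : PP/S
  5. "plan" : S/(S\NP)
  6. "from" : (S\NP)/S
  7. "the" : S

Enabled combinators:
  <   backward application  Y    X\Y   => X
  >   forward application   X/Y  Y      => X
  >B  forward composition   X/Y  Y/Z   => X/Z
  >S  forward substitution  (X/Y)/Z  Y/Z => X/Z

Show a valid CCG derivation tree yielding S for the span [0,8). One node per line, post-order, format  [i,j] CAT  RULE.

[0,1] N  lex  "saw"
[1,2] S\N  lex  "gave"
[0,2] S  <  k=1
[2,3] PP  lex  "read"
[3,4] ((S/PP)\S)\PP  lex  "often"
[2,4] (S/PP)\S  <  k=3
[0,4] S/PP  <  k=2
[4,5] PP/S  lex  "some"
[5,6] S/(S\NP)  lex  "plan"
[6,7] (S\NP)/S  lex  "from"
[7,8] S  lex  "the"
[6,8] S\NP  >  k=7
[5,8] S  >  k=6
[4,8] PP  >  k=5
[0,8] S  >  k=4

[0,8] S   >
  [0,4] S/PP   <
    [0,2] S   <
      [0,1] "saw" : N
      [1,2] "gave" : S\N
    [2,4] (S/PP)\S   <
      [2,3] "read" : PP
      [3,4] "often" : ((S/PP)\S)\PP
  [4,8] PP   >
    [4,5] "some" : PP/S
    [5,8] S   >
      [5,6] "plan" : S/(S\NP)
      [6,8] S\NP   >
        [6,7] "from" : (S\NP)/S
        [7,8] "the" : S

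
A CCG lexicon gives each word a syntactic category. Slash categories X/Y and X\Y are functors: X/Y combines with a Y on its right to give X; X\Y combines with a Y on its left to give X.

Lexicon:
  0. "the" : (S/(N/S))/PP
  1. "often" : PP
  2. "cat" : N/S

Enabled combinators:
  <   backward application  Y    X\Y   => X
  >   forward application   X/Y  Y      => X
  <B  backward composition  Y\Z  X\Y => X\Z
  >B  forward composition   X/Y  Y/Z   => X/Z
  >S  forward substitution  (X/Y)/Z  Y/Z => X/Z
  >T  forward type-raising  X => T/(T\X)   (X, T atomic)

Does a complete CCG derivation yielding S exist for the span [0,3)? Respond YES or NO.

[0,3] S   >
  [0,2] S/(N/S)   >
    [0,1] "the" : (S/(N/S))/PP
    [1,2] "often" : PP
  [2,3] "cat" : N/S

YES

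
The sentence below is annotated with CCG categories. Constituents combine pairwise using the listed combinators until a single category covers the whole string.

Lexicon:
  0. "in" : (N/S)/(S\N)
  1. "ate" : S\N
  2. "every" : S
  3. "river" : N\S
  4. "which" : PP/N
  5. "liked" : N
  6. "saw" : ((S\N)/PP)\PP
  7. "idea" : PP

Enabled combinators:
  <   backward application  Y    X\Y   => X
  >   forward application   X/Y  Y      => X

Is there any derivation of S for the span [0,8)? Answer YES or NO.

(N/S)/(S\N) S\N S N\S PP/N N ((S\N)/PP)\PP PP
CKY chart[0,8] = {N}; S ∉ chart

NO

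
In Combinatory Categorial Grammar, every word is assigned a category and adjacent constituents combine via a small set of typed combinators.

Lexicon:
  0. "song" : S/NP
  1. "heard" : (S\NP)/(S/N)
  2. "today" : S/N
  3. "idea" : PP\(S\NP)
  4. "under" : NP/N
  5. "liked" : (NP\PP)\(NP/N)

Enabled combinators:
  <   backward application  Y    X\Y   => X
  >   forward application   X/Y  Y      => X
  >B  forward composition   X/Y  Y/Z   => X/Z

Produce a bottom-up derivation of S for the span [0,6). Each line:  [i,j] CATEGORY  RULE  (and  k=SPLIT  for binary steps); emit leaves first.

[0,6] S   >
  [0,1] "song" : S/NP
  [1,6] NP   <
    [1,4] PP   <
      [1,3] S\NP   >
        [1,2] "heard" : (S\NP)/(S/N)
        [2,3] "today" : S/N
      [3,4] "idea" : PP\(S\NP)
    [4,6] NP\PP   <
      [4,5] "under" : NP/N
      [5,6] "liked" : (NP\PP)\(NP/N)

[0,1] S/NP  lex  "song"
[1,2] (S\NP)/(S/N)  lex  "heard"
[2,3] S/N  lex  "today"
[1,3] S\NP  >  k=2
[3,4] PP\(S\NP)  lex  "idea"
[1,4] PP  <  k=3
[4,5] NP/N  lex  "under"
[5,6] (NP\PP)\(NP/N)  lex  "liked"
[4,6] NP\PP  <  k=5
[1,6] NP  <  k=4
[0,6] S  >  k=1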